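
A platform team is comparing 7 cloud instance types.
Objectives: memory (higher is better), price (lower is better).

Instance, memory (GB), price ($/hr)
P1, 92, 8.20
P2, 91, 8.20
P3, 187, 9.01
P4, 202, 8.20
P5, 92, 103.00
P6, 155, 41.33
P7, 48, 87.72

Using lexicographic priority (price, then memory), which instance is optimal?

First minimize price: best is 8.20, kept {P1, P2, P4}.
Then maximize memory: best is 202, kept {P4}.

P4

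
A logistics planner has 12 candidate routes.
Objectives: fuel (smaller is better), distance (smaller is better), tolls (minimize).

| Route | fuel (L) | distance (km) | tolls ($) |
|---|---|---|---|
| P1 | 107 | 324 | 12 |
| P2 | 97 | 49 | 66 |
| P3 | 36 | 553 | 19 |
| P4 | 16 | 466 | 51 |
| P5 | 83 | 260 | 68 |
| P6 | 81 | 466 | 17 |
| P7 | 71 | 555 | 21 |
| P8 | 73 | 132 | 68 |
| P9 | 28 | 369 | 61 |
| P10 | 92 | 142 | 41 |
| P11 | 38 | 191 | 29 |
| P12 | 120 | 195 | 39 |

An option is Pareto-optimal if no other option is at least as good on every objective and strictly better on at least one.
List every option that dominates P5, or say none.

P8: fuel 73≤83, distance 132≤260, tolls 68≤68 — dominates P5.
P11: fuel 38≤83, distance 191≤260, tolls 29≤68 — dominates P5.
Others (P1, P2, P3, P4, P6, P7, P9, P10, P12) are each worse than P5 on at least one objective.

P8, P11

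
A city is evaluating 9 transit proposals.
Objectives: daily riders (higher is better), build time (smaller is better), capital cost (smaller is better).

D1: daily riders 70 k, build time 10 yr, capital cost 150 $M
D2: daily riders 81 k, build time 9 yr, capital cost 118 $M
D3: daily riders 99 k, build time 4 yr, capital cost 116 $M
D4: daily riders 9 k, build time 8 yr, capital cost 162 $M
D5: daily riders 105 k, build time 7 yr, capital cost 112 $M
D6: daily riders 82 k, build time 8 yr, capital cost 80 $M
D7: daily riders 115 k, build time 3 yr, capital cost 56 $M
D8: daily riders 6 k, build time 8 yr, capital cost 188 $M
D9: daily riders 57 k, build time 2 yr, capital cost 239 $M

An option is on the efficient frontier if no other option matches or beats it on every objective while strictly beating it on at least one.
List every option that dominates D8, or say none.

D3, D4, D5, D6, D7

D3: daily riders 99≥6, build time 4≤8, capital cost 116≤188 — dominates D8.
D4: daily riders 9≥6, build time 8≤8, capital cost 162≤188 — dominates D8.
D5: daily riders 105≥6, build time 7≤8, capital cost 112≤188 — dominates D8.
D6: daily riders 82≥6, build time 8≤8, capital cost 80≤188 — dominates D8.
D7: daily riders 115≥6, build time 3≤8, capital cost 56≤188 — dominates D8.
Others (D1, D2, D9) are each worse than D8 on at least one objective.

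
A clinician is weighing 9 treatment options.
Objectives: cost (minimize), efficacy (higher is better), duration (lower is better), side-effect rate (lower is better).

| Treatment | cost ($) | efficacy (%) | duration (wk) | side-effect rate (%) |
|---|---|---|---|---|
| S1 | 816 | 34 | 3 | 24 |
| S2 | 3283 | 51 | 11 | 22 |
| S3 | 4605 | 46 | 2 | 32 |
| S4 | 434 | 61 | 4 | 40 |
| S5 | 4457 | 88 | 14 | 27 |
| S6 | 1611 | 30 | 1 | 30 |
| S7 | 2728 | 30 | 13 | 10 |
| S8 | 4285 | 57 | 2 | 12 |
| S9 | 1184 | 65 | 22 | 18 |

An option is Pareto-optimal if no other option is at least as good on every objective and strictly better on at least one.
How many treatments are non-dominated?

8

S1: not dominated.
S2: not dominated.
S3: dominated by S8 (cost 4285≤4605, efficacy 57≥46, duration 2≤2, side-effect rate 12≤32).
S4: not dominated (best cost).
S5: not dominated (best efficacy).
S6: not dominated (best duration).
S7: not dominated (best side-effect rate).
S8: not dominated.
S9: not dominated.
Pareto-optimal: S1, S2, S4, S5, S6, S7, S8, S9 → 8.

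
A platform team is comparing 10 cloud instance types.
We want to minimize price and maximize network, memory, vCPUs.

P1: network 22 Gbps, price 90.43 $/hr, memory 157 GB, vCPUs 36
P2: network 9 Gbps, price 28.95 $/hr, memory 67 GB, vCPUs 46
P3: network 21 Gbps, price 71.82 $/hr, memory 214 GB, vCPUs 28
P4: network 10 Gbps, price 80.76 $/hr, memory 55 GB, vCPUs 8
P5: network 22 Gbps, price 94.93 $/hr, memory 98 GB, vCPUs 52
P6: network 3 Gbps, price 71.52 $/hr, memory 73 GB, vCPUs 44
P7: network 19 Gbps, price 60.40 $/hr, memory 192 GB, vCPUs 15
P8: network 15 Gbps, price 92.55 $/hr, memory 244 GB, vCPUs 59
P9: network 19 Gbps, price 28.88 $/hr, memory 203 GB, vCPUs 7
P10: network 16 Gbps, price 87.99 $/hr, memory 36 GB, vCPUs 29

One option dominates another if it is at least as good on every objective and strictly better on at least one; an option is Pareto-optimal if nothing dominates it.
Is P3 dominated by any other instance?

P1: worse on price (90.43 vs 71.82).
P2: worse on network (9 vs 21).
P4: worse on network (10 vs 21).
P5: worse on price (94.93 vs 71.82).
P6: worse on network (3 vs 21).
P7: worse on network (19 vs 21).
P8: worse on network (15 vs 21).
P9: worse on network (19 vs 21).
P10: worse on network (16 vs 21).
No option is at least as good as P3 on every objective and strictly better on one.

No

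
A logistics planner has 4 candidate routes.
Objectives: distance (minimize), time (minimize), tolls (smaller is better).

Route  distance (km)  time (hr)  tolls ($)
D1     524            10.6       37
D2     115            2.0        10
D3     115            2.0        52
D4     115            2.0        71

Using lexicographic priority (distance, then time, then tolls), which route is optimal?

First minimize distance: best is 115, kept {D2, D3, D4}.
Then minimize time: best is 2.0, kept {D2, D3, D4}.
Then minimize tolls: best is 10, kept {D2}.

D2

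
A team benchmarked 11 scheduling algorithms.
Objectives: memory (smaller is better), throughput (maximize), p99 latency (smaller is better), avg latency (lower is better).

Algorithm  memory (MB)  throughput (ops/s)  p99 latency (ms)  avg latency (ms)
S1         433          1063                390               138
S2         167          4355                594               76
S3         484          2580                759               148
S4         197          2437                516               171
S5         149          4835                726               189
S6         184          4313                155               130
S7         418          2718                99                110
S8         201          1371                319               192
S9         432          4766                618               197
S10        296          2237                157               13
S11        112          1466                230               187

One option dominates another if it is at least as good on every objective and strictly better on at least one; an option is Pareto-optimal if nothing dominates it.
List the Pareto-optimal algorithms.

S1: dominated by S6 (memory 184≤433, throughput 4313≥1063, p99 latency 155≤390, avg latency 130≤138).
S2: not dominated.
S3: dominated by S2 (memory 167≤484, throughput 4355≥2580, p99 latency 594≤759, avg latency 76≤148).
S4: dominated by S6 (memory 184≤197, throughput 4313≥2437, p99 latency 155≤516, avg latency 130≤171).
S5: not dominated (best throughput).
S6: not dominated.
S7: not dominated (best p99 latency).
S8: dominated by S6 (memory 184≤201, throughput 4313≥1371, p99 latency 155≤319, avg latency 130≤192).
S9: not dominated.
S10: not dominated (best avg latency).
S11: not dominated (best memory).

S2, S5, S6, S7, S9, S10, S11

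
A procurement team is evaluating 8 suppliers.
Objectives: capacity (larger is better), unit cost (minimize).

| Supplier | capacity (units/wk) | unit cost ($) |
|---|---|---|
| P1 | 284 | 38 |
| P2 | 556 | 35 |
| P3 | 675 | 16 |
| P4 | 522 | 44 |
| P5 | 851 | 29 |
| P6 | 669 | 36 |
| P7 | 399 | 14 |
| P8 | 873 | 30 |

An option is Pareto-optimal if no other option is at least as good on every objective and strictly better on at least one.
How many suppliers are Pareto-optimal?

4

P1: dominated by P2 (capacity 556≥284, unit cost 35≤38).
P2: dominated by P3 (capacity 675≥556, unit cost 16≤35).
P3: not dominated.
P4: dominated by P2 (capacity 556≥522, unit cost 35≤44).
P5: not dominated.
P6: dominated by P3 (capacity 675≥669, unit cost 16≤36).
P7: not dominated (best unit cost).
P8: not dominated (best capacity).
Pareto-optimal: P3, P5, P7, P8 → 4.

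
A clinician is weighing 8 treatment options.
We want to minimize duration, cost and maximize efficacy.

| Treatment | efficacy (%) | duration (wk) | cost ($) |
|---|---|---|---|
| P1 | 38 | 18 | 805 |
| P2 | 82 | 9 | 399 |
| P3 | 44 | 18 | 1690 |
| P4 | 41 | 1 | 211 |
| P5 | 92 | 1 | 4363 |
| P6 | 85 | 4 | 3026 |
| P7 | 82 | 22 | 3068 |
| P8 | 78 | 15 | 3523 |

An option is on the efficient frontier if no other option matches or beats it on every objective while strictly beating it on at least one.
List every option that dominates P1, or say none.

P2: efficacy 82≥38, duration 9≤18, cost 399≤805 — dominates P1.
P4: efficacy 41≥38, duration 1≤18, cost 211≤805 — dominates P1.
Others (P3, P5, P6, P7, P8) are each worse than P1 on at least one objective.

P2, P4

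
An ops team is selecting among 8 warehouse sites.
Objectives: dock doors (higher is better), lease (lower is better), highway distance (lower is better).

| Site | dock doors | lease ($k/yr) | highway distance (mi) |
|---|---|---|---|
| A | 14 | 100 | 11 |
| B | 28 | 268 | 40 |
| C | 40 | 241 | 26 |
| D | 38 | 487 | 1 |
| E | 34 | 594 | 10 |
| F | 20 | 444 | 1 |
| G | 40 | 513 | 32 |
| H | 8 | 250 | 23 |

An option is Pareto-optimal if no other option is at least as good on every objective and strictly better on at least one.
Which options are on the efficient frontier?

A, C, D, F

A: not dominated (best lease).
B: dominated by C (dock doors 40≥28, lease 241≤268, highway distance 26≤40).
C: not dominated.
D: not dominated.
E: dominated by D (dock doors 38≥34, lease 487≤594, highway distance 1≤10).
F: not dominated.
G: dominated by C (dock doors 40≥40, lease 241≤513, highway distance 26≤32).
H: dominated by A (dock doors 14≥8, lease 100≤250, highway distance 11≤23).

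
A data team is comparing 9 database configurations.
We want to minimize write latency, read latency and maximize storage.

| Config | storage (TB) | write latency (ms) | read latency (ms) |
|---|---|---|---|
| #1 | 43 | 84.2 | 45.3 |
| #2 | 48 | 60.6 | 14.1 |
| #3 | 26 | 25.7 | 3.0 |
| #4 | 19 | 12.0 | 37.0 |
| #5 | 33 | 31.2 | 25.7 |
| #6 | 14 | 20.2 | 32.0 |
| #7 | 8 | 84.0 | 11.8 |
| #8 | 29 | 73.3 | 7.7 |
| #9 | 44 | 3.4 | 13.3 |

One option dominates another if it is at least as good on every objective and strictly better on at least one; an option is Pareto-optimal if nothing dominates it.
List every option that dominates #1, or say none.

#2: storage 48≥43, write latency 60.6≤84.2, read latency 14.1≤45.3 — dominates #1.
#9: storage 44≥43, write latency 3.4≤84.2, read latency 13.3≤45.3 — dominates #1.
Others (#3, #4, #5, #6, #7, #8) are each worse than #1 on at least one objective.

#2, #9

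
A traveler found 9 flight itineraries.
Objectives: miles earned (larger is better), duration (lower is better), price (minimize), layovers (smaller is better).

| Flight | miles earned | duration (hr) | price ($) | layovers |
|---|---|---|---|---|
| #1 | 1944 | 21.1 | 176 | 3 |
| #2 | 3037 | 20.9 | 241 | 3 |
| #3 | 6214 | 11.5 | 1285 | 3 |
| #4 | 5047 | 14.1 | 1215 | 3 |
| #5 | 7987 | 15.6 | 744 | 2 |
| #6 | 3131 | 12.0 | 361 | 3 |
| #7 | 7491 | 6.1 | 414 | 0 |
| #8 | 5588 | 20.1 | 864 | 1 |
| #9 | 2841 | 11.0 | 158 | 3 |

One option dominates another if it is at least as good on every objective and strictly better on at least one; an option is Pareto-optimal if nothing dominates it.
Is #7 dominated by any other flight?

#1: worse on miles earned (1944 vs 7491).
#2: worse on miles earned (3037 vs 7491).
#3: worse on miles earned (6214 vs 7491).
#4: worse on miles earned (5047 vs 7491).
#5: worse on duration (15.6 vs 6.1).
#6: worse on miles earned (3131 vs 7491).
#8: worse on miles earned (5588 vs 7491).
#9: worse on miles earned (2841 vs 7491).
No option is at least as good as #7 on every objective and strictly better on one.

No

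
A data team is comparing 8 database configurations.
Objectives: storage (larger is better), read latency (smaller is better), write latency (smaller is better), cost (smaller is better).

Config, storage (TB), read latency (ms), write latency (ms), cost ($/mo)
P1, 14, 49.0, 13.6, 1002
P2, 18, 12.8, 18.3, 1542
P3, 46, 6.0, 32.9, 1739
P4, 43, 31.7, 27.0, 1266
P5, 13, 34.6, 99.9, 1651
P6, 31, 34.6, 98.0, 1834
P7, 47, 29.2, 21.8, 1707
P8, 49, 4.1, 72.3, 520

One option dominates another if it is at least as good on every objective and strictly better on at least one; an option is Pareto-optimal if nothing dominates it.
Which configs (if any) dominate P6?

P3: storage 46≥31, read latency 6.0≤34.6, write latency 32.9≤98.0, cost 1739≤1834 — dominates P6.
P4: storage 43≥31, read latency 31.7≤34.6, write latency 27.0≤98.0, cost 1266≤1834 — dominates P6.
P7: storage 47≥31, read latency 29.2≤34.6, write latency 21.8≤98.0, cost 1707≤1834 — dominates P6.
P8: storage 49≥31, read latency 4.1≤34.6, write latency 72.3≤98.0, cost 520≤1834 — dominates P6.
Others (P1, P2, P5) are each worse than P6 on at least one objective.

P3, P4, P7, P8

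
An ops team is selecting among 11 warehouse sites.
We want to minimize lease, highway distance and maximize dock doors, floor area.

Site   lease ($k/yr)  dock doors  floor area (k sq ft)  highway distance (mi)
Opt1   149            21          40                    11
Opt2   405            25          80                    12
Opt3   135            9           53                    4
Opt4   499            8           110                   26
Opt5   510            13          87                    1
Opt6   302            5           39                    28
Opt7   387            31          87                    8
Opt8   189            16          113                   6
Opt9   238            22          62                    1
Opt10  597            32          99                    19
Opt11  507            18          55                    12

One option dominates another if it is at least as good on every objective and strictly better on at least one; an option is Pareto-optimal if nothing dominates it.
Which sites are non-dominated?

Opt1: not dominated.
Opt2: dominated by Opt7 (lease 387≤405, dock doors 31≥25, floor area 87≥80, highway distance 8≤12).
Opt3: not dominated (best lease).
Opt4: dominated by Opt8 (lease 189≤499, dock doors 16≥8, floor area 113≥110, highway distance 6≤26).
Opt5: not dominated.
Opt6: dominated by Opt1 (lease 149≤302, dock doors 21≥5, floor area 40≥39, highway distance 11≤28).
Opt7: not dominated.
Opt8: not dominated (best floor area).
Opt9: not dominated.
Opt10: not dominated (best dock doors).
Opt11: dominated by Opt2 (lease 405≤507, dock doors 25≥18, floor area 80≥55, highway distance 12≤12).

Opt1, Opt3, Opt5, Opt7, Opt8, Opt9, Opt10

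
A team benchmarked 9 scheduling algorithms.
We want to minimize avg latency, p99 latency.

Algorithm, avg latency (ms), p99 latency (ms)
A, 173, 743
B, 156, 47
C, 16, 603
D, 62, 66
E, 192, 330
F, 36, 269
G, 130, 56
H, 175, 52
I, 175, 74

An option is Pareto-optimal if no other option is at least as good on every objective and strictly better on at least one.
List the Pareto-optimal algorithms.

A: dominated by B (avg latency 156≤173, p99 latency 47≤743).
B: not dominated (best p99 latency).
C: not dominated (best avg latency).
D: not dominated.
E: dominated by B (avg latency 156≤192, p99 latency 47≤330).
F: not dominated.
G: not dominated.
H: dominated by B (avg latency 156≤175, p99 latency 47≤52).
I: dominated by B (avg latency 156≤175, p99 latency 47≤74).

B, C, D, F, G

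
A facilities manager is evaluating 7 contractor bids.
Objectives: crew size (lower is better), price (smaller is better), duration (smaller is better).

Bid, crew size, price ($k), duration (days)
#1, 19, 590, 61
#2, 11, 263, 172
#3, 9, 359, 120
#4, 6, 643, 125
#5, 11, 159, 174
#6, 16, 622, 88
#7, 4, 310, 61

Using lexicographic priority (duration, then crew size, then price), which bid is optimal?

First minimize duration: best is 61, kept {#1, #7}.
Then minimize crew size: best is 4, kept {#7}.

#7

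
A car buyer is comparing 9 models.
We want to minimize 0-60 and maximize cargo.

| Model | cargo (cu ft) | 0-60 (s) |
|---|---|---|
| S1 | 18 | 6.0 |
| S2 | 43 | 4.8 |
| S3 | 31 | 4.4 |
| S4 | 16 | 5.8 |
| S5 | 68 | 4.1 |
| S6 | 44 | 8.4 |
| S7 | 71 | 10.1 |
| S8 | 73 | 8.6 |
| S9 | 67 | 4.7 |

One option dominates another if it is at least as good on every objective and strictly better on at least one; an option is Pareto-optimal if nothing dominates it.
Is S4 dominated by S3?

Yes

S3 vs S4: cargo 31≥16, 0-60 4.4≤5.8 — S3 is at least as good on every objective with at least one strict improvement.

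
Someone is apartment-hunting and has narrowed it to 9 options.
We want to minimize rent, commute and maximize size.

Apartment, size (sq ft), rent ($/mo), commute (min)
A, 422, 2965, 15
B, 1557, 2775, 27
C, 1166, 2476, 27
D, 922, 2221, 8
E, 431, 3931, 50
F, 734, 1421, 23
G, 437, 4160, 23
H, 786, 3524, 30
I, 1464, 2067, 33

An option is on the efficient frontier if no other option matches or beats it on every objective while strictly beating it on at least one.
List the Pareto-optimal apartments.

A: dominated by D (size 922≥422, rent 2221≤2965, commute 8≤15).
B: not dominated (best size).
C: not dominated.
D: not dominated (best commute).
E: dominated by B (size 1557≥431, rent 2775≤3931, commute 27≤50).
F: not dominated (best rent).
G: dominated by D (size 922≥437, rent 2221≤4160, commute 8≤23).
H: dominated by B (size 1557≥786, rent 2775≤3524, commute 27≤30).
I: not dominated.

B, C, D, F, I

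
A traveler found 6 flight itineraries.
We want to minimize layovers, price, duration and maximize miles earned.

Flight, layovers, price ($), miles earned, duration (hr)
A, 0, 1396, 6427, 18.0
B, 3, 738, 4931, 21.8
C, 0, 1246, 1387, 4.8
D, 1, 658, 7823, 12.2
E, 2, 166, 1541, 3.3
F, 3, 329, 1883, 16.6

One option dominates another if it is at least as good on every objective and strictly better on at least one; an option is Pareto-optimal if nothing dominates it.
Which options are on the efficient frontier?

A, C, D, E, F

A: not dominated.
B: dominated by D (layovers 1≤3, price 658≤738, miles earned 7823≥4931, duration 12.2≤21.8).
C: not dominated.
D: not dominated (best miles earned).
E: not dominated (best price).
F: not dominated.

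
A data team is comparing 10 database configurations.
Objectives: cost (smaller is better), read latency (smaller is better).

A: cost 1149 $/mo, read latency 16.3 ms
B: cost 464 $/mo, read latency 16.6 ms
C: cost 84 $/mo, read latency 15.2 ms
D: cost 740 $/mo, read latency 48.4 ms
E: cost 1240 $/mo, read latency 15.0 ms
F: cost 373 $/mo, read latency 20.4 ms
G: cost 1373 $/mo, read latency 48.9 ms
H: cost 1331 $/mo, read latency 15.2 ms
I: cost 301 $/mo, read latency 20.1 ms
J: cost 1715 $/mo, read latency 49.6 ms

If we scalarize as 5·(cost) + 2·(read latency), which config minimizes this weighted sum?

C

A: 5·1149 + 2·16.3 = 5777.6
B: 5·464 + 2·16.6 = 2353.2
C: 5·84 + 2·15.2 = 450.4
D: 5·740 + 2·48.4 = 3796.8
E: 5·1240 + 2·15.0 = 6230.0
F: 5·373 + 2·20.4 = 1905.8
G: 5·1373 + 2·48.9 = 6962.8
H: 5·1331 + 2·15.2 = 6685.4
I: 5·301 + 2·20.1 = 1545.2
J: 5·1715 + 2·49.6 = 8674.2
Lowest: C at 450.4.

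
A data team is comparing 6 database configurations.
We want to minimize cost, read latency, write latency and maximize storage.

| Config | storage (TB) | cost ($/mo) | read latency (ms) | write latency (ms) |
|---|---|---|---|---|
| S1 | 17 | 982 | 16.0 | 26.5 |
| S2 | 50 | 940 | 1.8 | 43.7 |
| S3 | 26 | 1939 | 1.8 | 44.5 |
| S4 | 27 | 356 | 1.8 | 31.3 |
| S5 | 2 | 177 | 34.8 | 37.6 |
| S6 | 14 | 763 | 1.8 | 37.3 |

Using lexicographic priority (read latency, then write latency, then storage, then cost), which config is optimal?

S4

First minimize read latency: best is 1.8, kept {S2, S3, S4, S6}.
Then minimize write latency: best is 31.3, kept {S4}.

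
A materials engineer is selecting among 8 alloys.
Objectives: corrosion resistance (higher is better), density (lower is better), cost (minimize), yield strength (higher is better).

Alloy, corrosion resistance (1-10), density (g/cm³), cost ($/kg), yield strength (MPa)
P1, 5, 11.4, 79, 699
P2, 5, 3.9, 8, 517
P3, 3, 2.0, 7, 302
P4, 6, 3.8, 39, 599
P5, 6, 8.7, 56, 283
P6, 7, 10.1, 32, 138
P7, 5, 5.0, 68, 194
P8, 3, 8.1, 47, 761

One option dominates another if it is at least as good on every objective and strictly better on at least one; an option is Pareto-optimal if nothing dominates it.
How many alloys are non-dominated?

6

P1: not dominated.
P2: not dominated.
P3: not dominated (best density).
P4: not dominated.
P5: dominated by P4 (corrosion resistance 6≥6, density 3.8≤8.7, cost 39≤56, yield strength 599≥283).
P6: not dominated (best corrosion resistance).
P7: dominated by P2 (corrosion resistance 5≥5, density 3.9≤5.0, cost 8≤68, yield strength 517≥194).
P8: not dominated (best yield strength).
Pareto-optimal: P1, P2, P3, P4, P6, P8 → 6.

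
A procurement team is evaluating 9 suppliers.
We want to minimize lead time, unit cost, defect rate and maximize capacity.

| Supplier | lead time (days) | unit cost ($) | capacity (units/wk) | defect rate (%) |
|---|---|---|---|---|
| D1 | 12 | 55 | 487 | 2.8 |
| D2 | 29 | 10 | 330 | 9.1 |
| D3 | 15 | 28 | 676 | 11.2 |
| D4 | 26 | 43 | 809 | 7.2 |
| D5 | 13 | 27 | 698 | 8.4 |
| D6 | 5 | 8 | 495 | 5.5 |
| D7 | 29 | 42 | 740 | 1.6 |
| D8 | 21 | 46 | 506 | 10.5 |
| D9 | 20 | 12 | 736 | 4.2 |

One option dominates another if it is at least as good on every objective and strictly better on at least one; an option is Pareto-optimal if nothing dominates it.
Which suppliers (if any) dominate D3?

D5

D5: lead time 13≤15, unit cost 27≤28, capacity 698≥676, defect rate 8.4≤11.2 — dominates D3.
Others (D1, D2, D4, D6, D7, D8, D9) are each worse than D3 on at least one objective.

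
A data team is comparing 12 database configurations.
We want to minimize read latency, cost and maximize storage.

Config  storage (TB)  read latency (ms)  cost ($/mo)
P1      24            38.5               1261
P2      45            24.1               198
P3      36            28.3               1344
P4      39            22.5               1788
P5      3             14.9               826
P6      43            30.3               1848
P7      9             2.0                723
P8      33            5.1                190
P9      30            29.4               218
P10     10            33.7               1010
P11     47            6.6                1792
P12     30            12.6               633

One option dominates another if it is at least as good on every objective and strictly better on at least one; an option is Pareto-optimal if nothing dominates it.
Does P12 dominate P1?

Yes

P12 vs P1: storage 30≥24, read latency 12.6≤38.5, cost 633≤1261 — P12 is at least as good on every objective with at least one strict improvement.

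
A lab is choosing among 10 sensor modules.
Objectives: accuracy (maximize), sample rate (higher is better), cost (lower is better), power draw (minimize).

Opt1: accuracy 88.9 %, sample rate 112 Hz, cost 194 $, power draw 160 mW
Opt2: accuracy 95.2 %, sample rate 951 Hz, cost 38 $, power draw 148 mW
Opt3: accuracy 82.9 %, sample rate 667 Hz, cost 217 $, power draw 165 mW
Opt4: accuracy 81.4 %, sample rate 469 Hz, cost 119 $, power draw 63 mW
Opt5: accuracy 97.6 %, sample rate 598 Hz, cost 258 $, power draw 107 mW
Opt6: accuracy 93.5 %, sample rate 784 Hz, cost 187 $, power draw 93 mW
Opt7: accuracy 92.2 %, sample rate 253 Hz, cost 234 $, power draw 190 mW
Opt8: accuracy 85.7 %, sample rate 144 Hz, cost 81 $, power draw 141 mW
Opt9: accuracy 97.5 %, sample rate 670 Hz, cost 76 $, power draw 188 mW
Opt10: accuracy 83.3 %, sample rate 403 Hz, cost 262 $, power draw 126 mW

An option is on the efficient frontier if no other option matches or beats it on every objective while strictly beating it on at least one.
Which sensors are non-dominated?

Opt2, Opt4, Opt5, Opt6, Opt8, Opt9

Opt1: dominated by Opt2 (accuracy 95.2≥88.9, sample rate 951≥112, cost 38≤194, power draw 148≤160).
Opt2: not dominated (best sample rate).
Opt3: dominated by Opt2 (accuracy 95.2≥82.9, sample rate 951≥667, cost 38≤217, power draw 148≤165).
Opt4: not dominated (best power draw).
Opt5: not dominated (best accuracy).
Opt6: not dominated.
Opt7: dominated by Opt2 (accuracy 95.2≥92.2, sample rate 951≥253, cost 38≤234, power draw 148≤190).
Opt8: not dominated.
Opt9: not dominated.
Opt10: dominated by Opt5 (accuracy 97.6≥83.3, sample rate 598≥403, cost 258≤262, power draw 107≤126).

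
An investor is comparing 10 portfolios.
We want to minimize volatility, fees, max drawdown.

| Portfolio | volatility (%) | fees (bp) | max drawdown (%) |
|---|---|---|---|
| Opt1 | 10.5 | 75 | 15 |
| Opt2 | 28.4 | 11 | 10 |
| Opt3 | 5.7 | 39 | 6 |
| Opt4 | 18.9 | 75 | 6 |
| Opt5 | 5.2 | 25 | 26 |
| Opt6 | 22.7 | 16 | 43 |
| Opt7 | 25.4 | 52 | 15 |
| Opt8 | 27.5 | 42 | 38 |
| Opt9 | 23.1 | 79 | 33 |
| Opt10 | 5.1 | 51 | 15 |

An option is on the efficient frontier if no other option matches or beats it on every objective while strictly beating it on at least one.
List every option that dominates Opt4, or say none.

Opt3

Opt3: volatility 5.7≤18.9, fees 39≤75, max drawdown 6≤6 — dominates Opt4.
Others (Opt1, Opt2, Opt5, Opt6, Opt7, Opt8, Opt9, Opt10) are each worse than Opt4 on at least one objective.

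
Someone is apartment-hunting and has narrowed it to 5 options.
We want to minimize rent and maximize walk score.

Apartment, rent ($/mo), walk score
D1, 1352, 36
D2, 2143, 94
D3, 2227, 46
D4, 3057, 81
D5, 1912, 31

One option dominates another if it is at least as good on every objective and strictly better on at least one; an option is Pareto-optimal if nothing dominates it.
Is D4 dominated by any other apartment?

Yes

D2 vs D4: rent 2143≤3057, walk score 94≥81 — D2 is at least as good on every objective and strictly better on at least one, so D2 dominates D4.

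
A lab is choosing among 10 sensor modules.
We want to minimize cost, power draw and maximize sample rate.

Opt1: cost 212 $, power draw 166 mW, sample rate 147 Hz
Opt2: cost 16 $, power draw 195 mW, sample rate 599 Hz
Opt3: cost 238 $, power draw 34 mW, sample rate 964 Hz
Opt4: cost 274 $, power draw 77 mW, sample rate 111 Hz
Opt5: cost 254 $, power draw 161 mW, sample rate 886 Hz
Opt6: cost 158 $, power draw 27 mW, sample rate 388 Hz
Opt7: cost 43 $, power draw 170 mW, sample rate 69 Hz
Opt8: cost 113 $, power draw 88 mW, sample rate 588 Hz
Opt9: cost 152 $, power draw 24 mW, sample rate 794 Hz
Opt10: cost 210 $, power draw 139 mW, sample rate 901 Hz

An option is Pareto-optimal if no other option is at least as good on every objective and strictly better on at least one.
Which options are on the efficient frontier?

Opt1: dominated by Opt6 (cost 158≤212, power draw 27≤166, sample rate 388≥147).
Opt2: not dominated (best cost).
Opt3: not dominated (best sample rate).
Opt4: dominated by Opt3 (cost 238≤274, power draw 34≤77, sample rate 964≥111).
Opt5: dominated by Opt3 (cost 238≤254, power draw 34≤161, sample rate 964≥886).
Opt6: dominated by Opt9 (cost 152≤158, power draw 24≤27, sample rate 794≥388).
Opt7: not dominated.
Opt8: not dominated.
Opt9: not dominated (best power draw).
Opt10: not dominated.

Opt2, Opt3, Opt7, Opt8, Opt9, Opt10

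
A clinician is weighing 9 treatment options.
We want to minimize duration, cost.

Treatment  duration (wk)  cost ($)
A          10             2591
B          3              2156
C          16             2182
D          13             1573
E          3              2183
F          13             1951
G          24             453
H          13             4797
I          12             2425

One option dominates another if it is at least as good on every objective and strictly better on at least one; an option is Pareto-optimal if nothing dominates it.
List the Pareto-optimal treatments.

B, D, G

A: dominated by B (duration 3≤10, cost 2156≤2591).
B: not dominated.
C: dominated by B (duration 3≤16, cost 2156≤2182).
D: not dominated.
E: dominated by B (duration 3≤3, cost 2156≤2183).
F: dominated by D (duration 13≤13, cost 1573≤1951).
G: not dominated (best cost).
H: dominated by A (duration 10≤13, cost 2591≤4797).
I: dominated by B (duration 3≤12, cost 2156≤2425).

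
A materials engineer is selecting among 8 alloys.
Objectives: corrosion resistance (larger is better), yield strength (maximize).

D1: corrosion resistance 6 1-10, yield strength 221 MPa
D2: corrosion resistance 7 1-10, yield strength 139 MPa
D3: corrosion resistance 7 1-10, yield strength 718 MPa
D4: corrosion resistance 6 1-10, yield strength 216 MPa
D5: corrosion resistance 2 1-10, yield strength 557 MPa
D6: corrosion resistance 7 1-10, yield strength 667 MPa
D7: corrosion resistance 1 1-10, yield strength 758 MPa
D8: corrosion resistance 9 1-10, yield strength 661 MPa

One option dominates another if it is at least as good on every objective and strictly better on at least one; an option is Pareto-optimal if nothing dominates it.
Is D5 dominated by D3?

D3 vs D5: corrosion resistance 7≥2, yield strength 718≥557 — D3 is at least as good on every objective with at least one strict improvement.

Yes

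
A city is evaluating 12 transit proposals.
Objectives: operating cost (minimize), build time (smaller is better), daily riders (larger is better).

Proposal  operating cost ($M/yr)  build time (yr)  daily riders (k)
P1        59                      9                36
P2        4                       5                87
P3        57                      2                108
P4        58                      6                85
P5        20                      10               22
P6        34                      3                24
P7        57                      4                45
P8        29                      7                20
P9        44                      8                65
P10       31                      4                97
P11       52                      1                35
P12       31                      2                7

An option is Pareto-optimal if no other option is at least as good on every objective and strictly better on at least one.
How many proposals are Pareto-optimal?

6

P1: dominated by P2 (operating cost 4≤59, build time 5≤9, daily riders 87≥36).
P2: not dominated (best operating cost).
P3: not dominated (best daily riders).
P4: dominated by P2 (operating cost 4≤58, build time 5≤6, daily riders 87≥85).
P5: dominated by P2 (operating cost 4≤20, build time 5≤10, daily riders 87≥22).
P6: not dominated.
P7: dominated by P3 (operating cost 57≤57, build time 2≤4, daily riders 108≥45).
P8: dominated by P2 (operating cost 4≤29, build time 5≤7, daily riders 87≥20).
P9: dominated by P2 (operating cost 4≤44, build time 5≤8, daily riders 87≥65).
P10: not dominated.
P11: not dominated (best build time).
P12: not dominated.
Pareto-optimal: P2, P3, P6, P10, P11, P12 → 6.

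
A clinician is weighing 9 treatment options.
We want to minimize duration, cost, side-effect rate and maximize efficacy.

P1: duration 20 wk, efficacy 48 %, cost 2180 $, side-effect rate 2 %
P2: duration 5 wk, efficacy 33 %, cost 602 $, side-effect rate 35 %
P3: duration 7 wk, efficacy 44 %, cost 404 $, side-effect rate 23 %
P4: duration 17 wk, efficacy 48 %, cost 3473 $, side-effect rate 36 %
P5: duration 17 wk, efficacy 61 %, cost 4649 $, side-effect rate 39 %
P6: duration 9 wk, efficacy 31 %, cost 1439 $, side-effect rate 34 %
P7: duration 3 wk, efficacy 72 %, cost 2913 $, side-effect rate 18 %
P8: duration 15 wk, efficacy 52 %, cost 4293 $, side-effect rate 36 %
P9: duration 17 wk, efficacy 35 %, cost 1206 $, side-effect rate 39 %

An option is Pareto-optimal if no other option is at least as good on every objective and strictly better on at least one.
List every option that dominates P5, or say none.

P7

P7: duration 3≤17, efficacy 72≥61, cost 2913≤4649, side-effect rate 18≤39 — dominates P5.
Others (P1, P2, P3, P4, P6, P8, P9) are each worse than P5 on at least one objective.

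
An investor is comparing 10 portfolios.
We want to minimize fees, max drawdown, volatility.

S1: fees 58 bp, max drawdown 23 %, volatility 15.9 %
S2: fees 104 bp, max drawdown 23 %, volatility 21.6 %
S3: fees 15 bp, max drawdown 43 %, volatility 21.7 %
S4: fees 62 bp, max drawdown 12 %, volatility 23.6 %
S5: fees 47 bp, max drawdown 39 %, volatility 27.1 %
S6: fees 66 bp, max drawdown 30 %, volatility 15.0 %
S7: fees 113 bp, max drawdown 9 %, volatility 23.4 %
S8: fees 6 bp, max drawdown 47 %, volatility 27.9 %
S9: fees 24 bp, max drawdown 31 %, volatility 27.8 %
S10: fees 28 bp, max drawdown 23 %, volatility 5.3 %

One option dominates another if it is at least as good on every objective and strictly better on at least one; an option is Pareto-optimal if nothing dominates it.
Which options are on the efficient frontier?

S3, S4, S7, S8, S9, S10

S1: dominated by S10 (fees 28≤58, max drawdown 23≤23, volatility 5.3≤15.9).
S2: dominated by S1 (fees 58≤104, max drawdown 23≤23, volatility 15.9≤21.6).
S3: not dominated.
S4: not dominated.
S5: dominated by S10 (fees 28≤47, max drawdown 23≤39, volatility 5.3≤27.1).
S6: dominated by S10 (fees 28≤66, max drawdown 23≤30, volatility 5.3≤15.0).
S7: not dominated (best max drawdown).
S8: not dominated (best fees).
S9: not dominated.
S10: not dominated (best volatility).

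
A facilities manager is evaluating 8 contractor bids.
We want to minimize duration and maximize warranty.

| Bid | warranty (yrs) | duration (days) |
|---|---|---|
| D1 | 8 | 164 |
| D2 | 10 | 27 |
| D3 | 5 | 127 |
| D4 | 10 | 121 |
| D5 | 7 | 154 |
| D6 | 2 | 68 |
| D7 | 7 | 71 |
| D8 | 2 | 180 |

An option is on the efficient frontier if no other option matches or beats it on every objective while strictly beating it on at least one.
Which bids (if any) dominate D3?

D2: warranty 10≥5, duration 27≤127 — dominates D3.
D4: warranty 10≥5, duration 121≤127 — dominates D3.
D7: warranty 7≥5, duration 71≤127 — dominates D3.
Others (D1, D5, D6, D8) are each worse than D3 on at least one objective.

D2, D4, D7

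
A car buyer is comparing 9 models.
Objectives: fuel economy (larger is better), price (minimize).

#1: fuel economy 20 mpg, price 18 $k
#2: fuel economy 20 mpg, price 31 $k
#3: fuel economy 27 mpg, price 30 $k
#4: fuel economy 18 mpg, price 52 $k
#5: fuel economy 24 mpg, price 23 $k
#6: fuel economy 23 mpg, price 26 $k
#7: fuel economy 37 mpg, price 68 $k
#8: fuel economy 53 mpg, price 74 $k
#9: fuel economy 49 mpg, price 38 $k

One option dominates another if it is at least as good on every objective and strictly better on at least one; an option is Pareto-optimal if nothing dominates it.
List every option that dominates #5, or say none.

#1: worse on fuel economy (20 vs 24).
#2: worse on fuel economy (20 vs 24).
#3: worse on price (30 vs 23).
#4: worse on fuel economy (18 vs 24).
#6: worse on fuel economy (23 vs 24).
#7: worse on price (68 vs 23).
#8: worse on price (74 vs 23).
#9: worse on price (38 vs 23).
No option dominates #5.

none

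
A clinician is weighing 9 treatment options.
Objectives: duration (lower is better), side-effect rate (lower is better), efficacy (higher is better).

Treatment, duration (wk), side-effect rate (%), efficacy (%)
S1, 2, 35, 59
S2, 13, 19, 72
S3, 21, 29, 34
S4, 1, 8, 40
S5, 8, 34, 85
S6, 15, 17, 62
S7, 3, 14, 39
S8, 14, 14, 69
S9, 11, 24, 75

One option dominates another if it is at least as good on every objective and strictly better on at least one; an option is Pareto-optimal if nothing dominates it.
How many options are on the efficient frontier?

S1: not dominated.
S2: not dominated.
S3: dominated by S2 (duration 13≤21, side-effect rate 19≤29, efficacy 72≥34).
S4: not dominated (best duration).
S5: not dominated (best efficacy).
S6: dominated by S8 (duration 14≤15, side-effect rate 14≤17, efficacy 69≥62).
S7: dominated by S4 (duration 1≤3, side-effect rate 8≤14, efficacy 40≥39).
S8: not dominated.
S9: not dominated.
Pareto-optimal: S1, S2, S4, S5, S8, S9 → 6.

6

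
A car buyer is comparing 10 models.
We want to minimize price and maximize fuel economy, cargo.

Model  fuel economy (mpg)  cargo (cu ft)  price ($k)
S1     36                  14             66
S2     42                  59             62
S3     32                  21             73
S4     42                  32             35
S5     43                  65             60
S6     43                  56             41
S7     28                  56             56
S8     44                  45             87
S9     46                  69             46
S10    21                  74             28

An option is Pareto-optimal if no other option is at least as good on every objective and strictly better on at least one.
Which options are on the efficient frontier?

S4, S6, S9, S10

S1: dominated by S2 (fuel economy 42≥36, cargo 59≥14, price 62≤66).
S2: dominated by S5 (fuel economy 43≥42, cargo 65≥59, price 60≤62).
S3: dominated by S2 (fuel economy 42≥32, cargo 59≥21, price 62≤73).
S4: not dominated.
S5: dominated by S9 (fuel economy 46≥43, cargo 69≥65, price 46≤60).
S6: not dominated.
S7: dominated by S6 (fuel economy 43≥28, cargo 56≥56, price 41≤56).
S8: dominated by S9 (fuel economy 46≥44, cargo 69≥45, price 46≤87).
S9: not dominated (best fuel economy).
S10: not dominated (best cargo).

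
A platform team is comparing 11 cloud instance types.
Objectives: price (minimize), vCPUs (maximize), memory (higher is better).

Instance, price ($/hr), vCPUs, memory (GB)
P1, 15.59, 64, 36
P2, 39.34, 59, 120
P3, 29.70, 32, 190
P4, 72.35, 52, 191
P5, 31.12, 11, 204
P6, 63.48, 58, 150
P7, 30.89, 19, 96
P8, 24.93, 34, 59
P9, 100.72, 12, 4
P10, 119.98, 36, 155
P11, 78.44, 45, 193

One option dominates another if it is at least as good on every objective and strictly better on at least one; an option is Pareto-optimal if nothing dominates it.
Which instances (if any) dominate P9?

P1: price 15.59≤100.72, vCPUs 64≥12, memory 36≥4 — dominates P9.
P2: price 39.34≤100.72, vCPUs 59≥12, memory 120≥4 — dominates P9.
P3: price 29.70≤100.72, vCPUs 32≥12, memory 190≥4 — dominates P9.
P4: price 72.35≤100.72, vCPUs 52≥12, memory 191≥4 — dominates P9.
P6: price 63.48≤100.72, vCPUs 58≥12, memory 150≥4 — dominates P9.
P7: price 30.89≤100.72, vCPUs 19≥12, memory 96≥4 — dominates P9.
P8: price 24.93≤100.72, vCPUs 34≥12, memory 59≥4 — dominates P9.
P11: price 78.44≤100.72, vCPUs 45≥12, memory 193≥4 — dominates P9.
Others (P5, P10) are each worse than P9 on at least one objective.

P1, P2, P3, P4, P6, P7, P8, P11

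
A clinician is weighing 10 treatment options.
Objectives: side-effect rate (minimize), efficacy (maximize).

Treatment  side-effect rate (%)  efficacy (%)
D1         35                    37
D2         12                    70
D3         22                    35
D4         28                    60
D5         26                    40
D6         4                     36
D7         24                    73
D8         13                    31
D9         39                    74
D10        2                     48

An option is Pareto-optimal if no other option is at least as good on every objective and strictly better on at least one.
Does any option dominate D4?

D2 vs D4: side-effect rate 12≤28, efficacy 70≥60 — D2 is at least as good on every objective and strictly better on at least one, so D2 dominates D4.

Yes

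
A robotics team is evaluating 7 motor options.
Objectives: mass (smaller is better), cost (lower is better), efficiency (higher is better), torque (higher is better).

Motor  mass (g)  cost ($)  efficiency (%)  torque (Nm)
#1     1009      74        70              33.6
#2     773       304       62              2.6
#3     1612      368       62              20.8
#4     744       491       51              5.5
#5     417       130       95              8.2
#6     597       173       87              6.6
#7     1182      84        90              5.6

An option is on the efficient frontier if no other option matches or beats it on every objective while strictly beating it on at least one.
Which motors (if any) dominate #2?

#5, #6

#5: mass 417≤773, cost 130≤304, efficiency 95≥62, torque 8.2≥2.6 — dominates #2.
#6: mass 597≤773, cost 173≤304, efficiency 87≥62, torque 6.6≥2.6 — dominates #2.
Others (#1, #3, #4, #7) are each worse than #2 on at least one objective.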